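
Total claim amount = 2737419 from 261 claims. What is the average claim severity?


severity = total / number
= 2737419 / 261
= 10488.1954


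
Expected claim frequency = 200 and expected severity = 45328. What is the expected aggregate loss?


E[S] = E[N] * E[X]
= 200 * 45328
= 9.0656e+06


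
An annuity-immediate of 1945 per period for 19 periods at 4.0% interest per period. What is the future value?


FV = PMT * ((1+i)^n - 1) / i
= 1945 * ((1.04)^19 - 1) / 0.04
= 1945 * (2.106849 - 1) / 0.04
= 53820.5412


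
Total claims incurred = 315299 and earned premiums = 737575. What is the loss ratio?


Loss ratio = claims / premiums
= 315299 / 737575
= 0.4275


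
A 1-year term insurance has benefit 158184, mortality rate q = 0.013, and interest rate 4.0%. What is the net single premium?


NSP = benefit * q * v
v = 1/(1+i) = 0.961538
NSP = 158184 * 0.013 * 0.961538
= 1977.3


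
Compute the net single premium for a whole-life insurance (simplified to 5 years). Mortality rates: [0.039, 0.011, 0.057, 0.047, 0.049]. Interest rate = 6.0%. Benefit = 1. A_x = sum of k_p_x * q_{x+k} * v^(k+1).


v = 0.943396
Year 0: k_p_x=1.0, q=0.039, term=0.036792
Year 1: k_p_x=0.961, q=0.011, term=0.009408
Year 2: k_p_x=0.950429, q=0.057, term=0.045486
Year 3: k_p_x=0.896255, q=0.047, term=0.033366
Year 4: k_p_x=0.854131, q=0.049, term=0.031275
A_x = 0.1563


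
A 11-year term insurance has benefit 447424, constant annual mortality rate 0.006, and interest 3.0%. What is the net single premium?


NSP = benefit * sum_{k=0}^{n-1} k_p_x * q * v^(k+1)
With constant q=0.006, v=0.970874
Sum = 0.053976
NSP = 447424 * 0.053976
= 24149.9769


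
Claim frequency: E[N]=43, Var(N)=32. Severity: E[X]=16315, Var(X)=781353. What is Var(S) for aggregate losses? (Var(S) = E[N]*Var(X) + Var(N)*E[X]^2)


Var(S) = E[N]*Var(X) + Var(N)*E[X]^2
= 43*781353 + 32*16315^2
= 33598179 + 8517735200
= 8.5513e+09


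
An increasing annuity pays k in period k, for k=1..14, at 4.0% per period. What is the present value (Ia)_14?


(Ia)_n = sum_{k=1}^{n} k * v^k, v = 1/(1+i)
v = 0.961538
Sum computed term by term:
(Ia)_14 = 72.5249


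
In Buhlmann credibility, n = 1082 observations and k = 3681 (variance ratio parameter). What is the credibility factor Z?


Z = n / (n + k)
= 1082 / (1082 + 3681)
= 1082 / 4763
= 0.2272


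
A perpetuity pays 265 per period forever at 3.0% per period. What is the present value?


PV = PMT / i
= 265 / 0.03
= 8833.3333


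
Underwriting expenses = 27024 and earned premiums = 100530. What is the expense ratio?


Expense ratio = expenses / premiums
= 27024 / 100530
= 0.2688


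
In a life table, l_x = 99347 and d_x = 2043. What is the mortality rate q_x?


q_x = d_x / l_x
= 2043 / 99347
= 0.0206


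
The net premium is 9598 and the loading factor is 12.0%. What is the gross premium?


Gross = net * (1 + loading)
= 9598 * (1 + 0.12)
= 9598 * 1.12
= 10749.76


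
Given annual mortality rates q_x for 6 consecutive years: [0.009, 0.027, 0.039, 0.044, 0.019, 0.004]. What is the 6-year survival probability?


p_k = 1 - q_k for each year
Survival = product of (1 - q_k)
= 0.991 * 0.973 * 0.961 * 0.956 * 0.981 * 0.996
= 0.8656


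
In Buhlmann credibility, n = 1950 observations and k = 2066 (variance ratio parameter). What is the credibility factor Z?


Z = n / (n + k)
= 1950 / (1950 + 2066)
= 1950 / 4016
= 0.4856


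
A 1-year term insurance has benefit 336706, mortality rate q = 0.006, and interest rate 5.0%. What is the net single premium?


NSP = benefit * q * v
v = 1/(1+i) = 0.952381
NSP = 336706 * 0.006 * 0.952381
= 1924.0343


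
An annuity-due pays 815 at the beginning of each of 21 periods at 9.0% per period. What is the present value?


PV_due = PMT * (1-(1+i)^(-n))/i * (1+i)
PV_immediate = 7573.1786
PV_due = 7573.1786 * 1.09
= 8254.7647


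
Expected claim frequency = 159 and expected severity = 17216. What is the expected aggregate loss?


E[S] = E[N] * E[X]
= 159 * 17216
= 2.7373e+06


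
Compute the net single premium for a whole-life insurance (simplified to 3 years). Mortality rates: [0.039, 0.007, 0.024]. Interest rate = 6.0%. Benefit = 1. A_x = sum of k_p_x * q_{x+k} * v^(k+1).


v = 0.943396
Year 0: k_p_x=1.0, q=0.039, term=0.036792
Year 1: k_p_x=0.961, q=0.007, term=0.005987
Year 2: k_p_x=0.954273, q=0.024, term=0.019229
A_x = 0.062


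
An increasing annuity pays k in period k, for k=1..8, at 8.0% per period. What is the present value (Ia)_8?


(Ia)_n = sum_{k=1}^{n} k * v^k, v = 1/(1+i)
v = 0.925926
Sum computed term by term:
(Ia)_8 = 23.5527


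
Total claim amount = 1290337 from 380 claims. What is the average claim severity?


severity = total / number
= 1290337 / 380
= 3395.6237


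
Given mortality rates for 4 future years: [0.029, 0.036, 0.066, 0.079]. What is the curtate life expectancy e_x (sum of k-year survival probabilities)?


e_x = sum_{k=1}^{n} k_p_x
k_p_x values:
  1_p_x = 0.971
  2_p_x = 0.936044
  3_p_x = 0.874265
  4_p_x = 0.805198
e_x = 3.5865


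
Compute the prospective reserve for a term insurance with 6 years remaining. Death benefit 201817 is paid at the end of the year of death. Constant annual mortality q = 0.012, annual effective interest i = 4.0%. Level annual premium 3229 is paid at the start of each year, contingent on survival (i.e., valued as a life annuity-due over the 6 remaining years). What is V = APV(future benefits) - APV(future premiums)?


v = 1/(1+i) = 0.961538
APV(future benefits) per unit = sum_{k=0}^{5} k_p_x * q * v^(k+1) = 0.061133
APV(future benefits) = 201817 * 0.061133 = 12337.6061
Life annuity-due factor ä_{x:6} = sum_{k=0}^{5} k_p_x * v^k = 5.298162
APV(future premiums) = 3229 * 5.298162 = 17107.7657
V = 12337.6061 - 17107.7657
= -4770.1596


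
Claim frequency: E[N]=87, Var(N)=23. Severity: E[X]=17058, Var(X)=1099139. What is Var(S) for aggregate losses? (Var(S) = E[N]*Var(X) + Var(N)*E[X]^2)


Var(S) = E[N]*Var(X) + Var(N)*E[X]^2
= 87*1099139 + 23*17058^2
= 95625093 + 6692433372
= 6.7881e+09


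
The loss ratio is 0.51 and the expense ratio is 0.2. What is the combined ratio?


Combined ratio = loss ratio + expense ratio
= 0.51 + 0.2
= 0.71


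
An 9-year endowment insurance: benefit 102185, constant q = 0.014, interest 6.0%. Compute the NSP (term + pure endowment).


Term component = 9253.1704
Pure endowment = 9_p_x * v^9 * benefit = 0.88083 * 0.591898 * 102185 = 53275.3849
NSP = 62528.5554


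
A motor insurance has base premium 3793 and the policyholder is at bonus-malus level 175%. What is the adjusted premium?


adjusted = base * BM_level / 100
= 3793 * 175 / 100
= 3793 * 1.75
= 6637.75


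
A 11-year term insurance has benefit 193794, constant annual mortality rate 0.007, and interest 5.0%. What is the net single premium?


NSP = benefit * sum_{k=0}^{n-1} k_p_x * q * v^(k+1)
With constant q=0.007, v=0.952381
Sum = 0.056344
NSP = 193794 * 0.056344
= 10919.0528


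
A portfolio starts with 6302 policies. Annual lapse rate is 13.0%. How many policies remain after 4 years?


remaining = initial * (1 - lapse)^years
= 6302 * (1 - 0.13)^4
= 6302 * 0.572898
= 3610.4007


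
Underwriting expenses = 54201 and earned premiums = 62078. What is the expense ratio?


Expense ratio = expenses / premiums
= 54201 / 62078
= 0.8731


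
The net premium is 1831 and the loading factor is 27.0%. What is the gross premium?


Gross = net * (1 + loading)
= 1831 * (1 + 0.27)
= 1831 * 1.27
= 2325.37


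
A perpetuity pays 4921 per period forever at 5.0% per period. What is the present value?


PV = PMT / i
= 4921 / 0.05
= 98420.0


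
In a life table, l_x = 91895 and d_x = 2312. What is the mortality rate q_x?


q_x = d_x / l_x
= 2312 / 91895
= 0.0252


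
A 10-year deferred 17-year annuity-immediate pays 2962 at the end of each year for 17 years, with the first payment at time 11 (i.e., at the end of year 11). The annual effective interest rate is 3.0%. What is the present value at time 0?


PV at time 10 of the 17-year annuity-immediate:
a_n = 2962 * (1-(1+0.03)^(-17))/0.03 = 38998.0429
Discount back 10 years to time 0:
PV = 38998.0429 * (1+0.03)^(-10)
= 38998.0429 * 0.744094
= 29018.2064


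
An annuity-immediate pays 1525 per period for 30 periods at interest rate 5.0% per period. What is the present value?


PV = PMT * (1 - (1+i)^(-n)) / i
= 1525 * (1 - (1+0.05)^(-30)) / 0.05
= 1525 * (1 - 0.231377) / 0.05
= 1525 * 15.372451
= 23442.9878


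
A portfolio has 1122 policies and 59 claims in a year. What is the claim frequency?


frequency = claims / policies
= 59 / 1122
= 0.0526


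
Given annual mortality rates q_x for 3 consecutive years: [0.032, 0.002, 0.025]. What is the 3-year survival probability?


p_k = 1 - q_k for each year
Survival = product of (1 - q_k)
= 0.968 * 0.998 * 0.975
= 0.9419


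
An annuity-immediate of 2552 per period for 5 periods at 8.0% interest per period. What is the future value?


FV = PMT * ((1+i)^n - 1) / i
= 2552 * ((1.08)^5 - 1) / 0.08
= 2552 * (1.469328 - 1) / 0.08
= 14971.5656


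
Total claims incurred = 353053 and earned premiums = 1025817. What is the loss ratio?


Loss ratio = claims / premiums
= 353053 / 1025817
= 0.3442


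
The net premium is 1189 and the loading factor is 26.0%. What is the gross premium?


Gross = net * (1 + loading)
= 1189 * (1 + 0.26)
= 1189 * 1.26
= 1498.14


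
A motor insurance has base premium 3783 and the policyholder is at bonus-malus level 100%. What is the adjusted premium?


adjusted = base * BM_level / 100
= 3783 * 100 / 100
= 3783 * 1.0
= 3783.0


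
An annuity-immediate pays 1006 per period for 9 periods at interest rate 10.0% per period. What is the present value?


PV = PMT * (1 - (1+i)^(-n)) / i
= 1006 * (1 - (1+0.1)^(-9)) / 0.1
= 1006 * (1 - 0.424098) / 0.1
= 1006 * 5.759024
= 5793.578


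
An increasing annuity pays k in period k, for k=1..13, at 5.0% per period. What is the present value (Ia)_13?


(Ia)_n = sum_{k=1}^{n} k * v^k, v = 1/(1+i)
v = 0.952381
Sum computed term by term:
(Ia)_13 = 59.3815


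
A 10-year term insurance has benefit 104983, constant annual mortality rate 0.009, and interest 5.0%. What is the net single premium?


NSP = benefit * sum_{k=0}^{n-1} k_p_x * q * v^(k+1)
With constant q=0.009, v=0.952381
Sum = 0.06699
NSP = 104983 * 0.06699
= 7032.77


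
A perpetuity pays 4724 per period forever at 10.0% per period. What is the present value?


PV = PMT / i
= 4724 / 0.1
= 47240.0


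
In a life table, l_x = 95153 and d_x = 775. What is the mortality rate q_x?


q_x = d_x / l_x
= 775 / 95153
= 0.0081


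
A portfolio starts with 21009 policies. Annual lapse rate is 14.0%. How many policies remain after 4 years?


remaining = initial * (1 - lapse)^years
= 21009 * (1 - 0.14)^4
= 21009 * 0.547008
= 11492.0944


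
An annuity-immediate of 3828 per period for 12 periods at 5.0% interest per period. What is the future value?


FV = PMT * ((1+i)^n - 1) / i
= 3828 * ((1.05)^12 - 1) / 0.05
= 3828 * (1.795856 - 1) / 0.05
= 60930.7603


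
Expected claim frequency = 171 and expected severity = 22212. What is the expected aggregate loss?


E[S] = E[N] * E[X]
= 171 * 22212
= 3.7983e+06


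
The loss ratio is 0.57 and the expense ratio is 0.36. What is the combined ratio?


Combined ratio = loss ratio + expense ratio
= 0.57 + 0.36
= 0.93


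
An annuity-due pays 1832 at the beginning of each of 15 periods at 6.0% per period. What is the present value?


PV_due = PMT * (1-(1+i)^(-n))/i * (1+i)
PV_immediate = 17792.8401
PV_due = 17792.8401 * 1.06
= 18860.4106


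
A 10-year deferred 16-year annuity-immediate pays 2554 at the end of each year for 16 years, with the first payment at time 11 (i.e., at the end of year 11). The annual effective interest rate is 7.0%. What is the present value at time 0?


PV at time 10 of the 16-year annuity-immediate:
a_n = 2554 * (1-(1+0.07)^(-16))/0.07 = 24126.7405
Discount back 10 years to time 0:
PV = 24126.7405 * (1+0.07)^(-10)
= 24126.7405 * 0.508349
= 12264.8115


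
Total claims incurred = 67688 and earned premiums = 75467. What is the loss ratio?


Loss ratio = claims / premiums
= 67688 / 75467
= 0.8969


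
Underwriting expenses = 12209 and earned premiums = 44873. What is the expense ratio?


Expense ratio = expenses / premiums
= 12209 / 44873
= 0.2721


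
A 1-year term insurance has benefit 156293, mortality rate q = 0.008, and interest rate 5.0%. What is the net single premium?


NSP = benefit * q * v
v = 1/(1+i) = 0.952381
NSP = 156293 * 0.008 * 0.952381
= 1190.8038


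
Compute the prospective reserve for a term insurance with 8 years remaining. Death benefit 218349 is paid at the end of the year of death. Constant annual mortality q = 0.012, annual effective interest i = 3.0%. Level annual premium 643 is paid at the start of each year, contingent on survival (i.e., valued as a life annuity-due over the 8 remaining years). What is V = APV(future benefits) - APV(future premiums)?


v = 1/(1+i) = 0.970874
APV(future benefits) per unit = sum_{k=0}^{7} k_p_x * q * v^(k+1) = 0.080933
APV(future benefits) = 218349 * 0.080933 = 17671.6963
Life annuity-due factor ä_{x:8} = sum_{k=0}^{7} k_p_x * v^k = 6.946771
APV(future premiums) = 643 * 6.946771 = 4466.774
V = 17671.6963 - 4466.774
= 13204.9223


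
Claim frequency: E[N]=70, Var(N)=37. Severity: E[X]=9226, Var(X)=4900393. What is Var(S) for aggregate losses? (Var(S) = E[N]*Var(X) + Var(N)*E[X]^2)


Var(S) = E[N]*Var(X) + Var(N)*E[X]^2
= 70*4900393 + 37*9226^2
= 343027510 + 3149405812
= 3.4924e+09


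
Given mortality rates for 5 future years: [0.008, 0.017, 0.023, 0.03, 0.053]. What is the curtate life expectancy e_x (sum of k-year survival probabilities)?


e_x = sum_{k=1}^{n} k_p_x
k_p_x values:
  1_p_x = 0.992
  2_p_x = 0.975136
  3_p_x = 0.952708
  4_p_x = 0.924127
  5_p_x = 0.875148
e_x = 4.7191


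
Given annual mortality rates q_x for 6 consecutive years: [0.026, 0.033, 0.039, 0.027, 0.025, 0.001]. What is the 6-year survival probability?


p_k = 1 - q_k for each year
Survival = product of (1 - q_k)
= 0.974 * 0.967 * 0.961 * 0.973 * 0.975 * 0.999
= 0.8578


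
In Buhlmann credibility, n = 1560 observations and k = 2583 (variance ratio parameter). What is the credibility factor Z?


Z = n / (n + k)
= 1560 / (1560 + 2583)
= 1560 / 4143
= 0.3765


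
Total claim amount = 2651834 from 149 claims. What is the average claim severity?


severity = total / number
= 2651834 / 149
= 17797.5436


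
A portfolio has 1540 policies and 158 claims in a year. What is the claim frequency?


frequency = claims / policies
= 158 / 1540
= 0.1026


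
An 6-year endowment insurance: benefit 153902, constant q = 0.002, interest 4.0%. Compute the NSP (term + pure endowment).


Term component = 1605.8718
Pure endowment = 6_p_x * v^6 * benefit = 0.98806 * 0.790315 * 153902 = 120178.6927
NSP = 121784.5645


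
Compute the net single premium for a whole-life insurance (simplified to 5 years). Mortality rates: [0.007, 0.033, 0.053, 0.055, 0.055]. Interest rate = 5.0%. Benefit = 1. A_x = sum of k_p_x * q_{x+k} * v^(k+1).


v = 0.952381
Year 0: k_p_x=1.0, q=0.007, term=0.006667
Year 1: k_p_x=0.993, q=0.033, term=0.029722
Year 2: k_p_x=0.960231, q=0.053, term=0.043963
Year 3: k_p_x=0.909339, q=0.055, term=0.041146
Year 4: k_p_x=0.859325, q=0.055, term=0.037032
A_x = 0.1585


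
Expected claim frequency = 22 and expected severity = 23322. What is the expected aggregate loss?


E[S] = E[N] * E[X]
= 22 * 23322
= 513084


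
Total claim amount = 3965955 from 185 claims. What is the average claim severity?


severity = total / number
= 3965955 / 185
= 21437.5946


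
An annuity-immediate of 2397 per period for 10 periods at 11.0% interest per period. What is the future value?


FV = PMT * ((1+i)^n - 1) / i
= 2397 * ((1.11)^10 - 1) / 0.11
= 2397 * (2.839421 - 1) / 0.11
= 40082.6555


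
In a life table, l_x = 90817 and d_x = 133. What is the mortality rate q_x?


q_x = d_x / l_x
= 133 / 90817
= 0.0015


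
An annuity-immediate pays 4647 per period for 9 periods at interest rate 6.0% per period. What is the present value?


PV = PMT * (1 - (1+i)^(-n)) / i
= 4647 * (1 - (1+0.06)^(-9)) / 0.06
= 4647 * (1 - 0.591898) / 0.06
= 4647 * 6.801692
= 31607.464


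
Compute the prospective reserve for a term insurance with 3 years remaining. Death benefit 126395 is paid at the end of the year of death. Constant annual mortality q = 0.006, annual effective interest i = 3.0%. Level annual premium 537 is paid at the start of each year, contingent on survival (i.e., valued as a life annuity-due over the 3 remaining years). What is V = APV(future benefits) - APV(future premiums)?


v = 1/(1+i) = 0.970874
APV(future benefits) per unit = sum_{k=0}^{2} k_p_x * q * v^(k+1) = 0.016872
APV(future benefits) = 126395 * 0.016872 = 2132.5418
Life annuity-due factor ä_{x:3} = sum_{k=0}^{2} k_p_x * v^k = 2.896367
APV(future premiums) = 537 * 2.896367 = 1555.3492
V = 2132.5418 - 1555.3492
= 577.1926


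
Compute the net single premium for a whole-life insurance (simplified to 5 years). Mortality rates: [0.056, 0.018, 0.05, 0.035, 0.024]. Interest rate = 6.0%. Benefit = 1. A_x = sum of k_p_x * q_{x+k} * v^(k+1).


v = 0.943396
Year 0: k_p_x=1.0, q=0.056, term=0.05283
Year 1: k_p_x=0.944, q=0.018, term=0.015123
Year 2: k_p_x=0.927008, q=0.05, term=0.038917
Year 3: k_p_x=0.880658, q=0.035, term=0.024415
Year 4: k_p_x=0.849835, q=0.024, term=0.015241
A_x = 0.1465


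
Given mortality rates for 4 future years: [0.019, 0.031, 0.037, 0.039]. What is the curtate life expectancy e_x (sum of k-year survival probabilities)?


e_x = sum_{k=1}^{n} k_p_x
k_p_x values:
  1_p_x = 0.981
  2_p_x = 0.950589
  3_p_x = 0.915417
  4_p_x = 0.879716
e_x = 3.7267


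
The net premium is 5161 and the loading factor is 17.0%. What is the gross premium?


Gross = net * (1 + loading)
= 5161 * (1 + 0.17)
= 5161 * 1.17
= 6038.37


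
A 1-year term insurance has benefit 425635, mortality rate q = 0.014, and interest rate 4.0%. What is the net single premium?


NSP = benefit * q * v
v = 1/(1+i) = 0.961538
NSP = 425635 * 0.014 * 0.961538
= 5729.7019


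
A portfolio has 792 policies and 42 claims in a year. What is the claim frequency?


frequency = claims / policies
= 42 / 792
= 0.053


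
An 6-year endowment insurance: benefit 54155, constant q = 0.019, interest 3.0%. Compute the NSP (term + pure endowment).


Term component = 5324.6273
Pure endowment = 6_p_x * v^6 * benefit = 0.89128 * 0.837484 * 54155 = 40423.0665
NSP = 45747.6938


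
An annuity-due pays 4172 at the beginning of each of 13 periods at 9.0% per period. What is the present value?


PV_due = PMT * (1-(1+i)^(-n))/i * (1+i)
PV_immediate = 31235.3632
PV_due = 31235.3632 * 1.09
= 34046.5459


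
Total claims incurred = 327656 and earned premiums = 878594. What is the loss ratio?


Loss ratio = claims / premiums
= 327656 / 878594
= 0.3729


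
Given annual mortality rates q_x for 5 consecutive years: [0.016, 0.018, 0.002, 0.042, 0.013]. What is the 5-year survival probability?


p_k = 1 - q_k for each year
Survival = product of (1 - q_k)
= 0.984 * 0.982 * 0.998 * 0.958 * 0.987
= 0.9118


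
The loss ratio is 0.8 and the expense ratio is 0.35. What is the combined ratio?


Combined ratio = loss ratio + expense ratio
= 0.8 + 0.35
= 1.15


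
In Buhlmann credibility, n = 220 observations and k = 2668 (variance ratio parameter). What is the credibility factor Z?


Z = n / (n + k)
= 220 / (220 + 2668)
= 220 / 2888
= 0.0762


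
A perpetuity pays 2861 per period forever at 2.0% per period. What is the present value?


PV = PMT / i
= 2861 / 0.02
= 143050.0


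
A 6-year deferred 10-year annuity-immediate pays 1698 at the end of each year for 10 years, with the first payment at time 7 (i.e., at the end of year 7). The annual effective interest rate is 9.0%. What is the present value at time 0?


PV at time 6 of the 10-year annuity-immediate:
a_n = 1698 * (1-(1+0.09)^(-10))/0.09 = 10897.1828
Discount back 6 years to time 0:
PV = 10897.1828 * (1+0.09)^(-6)
= 10897.1828 * 0.596267
= 6497.634


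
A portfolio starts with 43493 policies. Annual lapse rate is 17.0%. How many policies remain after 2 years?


remaining = initial * (1 - lapse)^years
= 43493 * (1 - 0.17)^2
= 43493 * 0.6889
= 29962.3277


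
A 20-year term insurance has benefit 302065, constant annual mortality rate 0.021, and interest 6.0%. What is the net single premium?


NSP = benefit * sum_{k=0}^{n-1} k_p_x * q * v^(k+1)
With constant q=0.021, v=0.943396
Sum = 0.206382
NSP = 302065 * 0.206382
= 62340.7101


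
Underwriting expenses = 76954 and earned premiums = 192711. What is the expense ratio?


Expense ratio = expenses / premiums
= 76954 / 192711
= 0.3993


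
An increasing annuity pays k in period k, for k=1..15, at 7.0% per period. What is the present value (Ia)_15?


(Ia)_n = sum_{k=1}^{n} k * v^k, v = 1/(1+i)
v = 0.934579
Sum computed term by term:
(Ia)_15 = 61.554


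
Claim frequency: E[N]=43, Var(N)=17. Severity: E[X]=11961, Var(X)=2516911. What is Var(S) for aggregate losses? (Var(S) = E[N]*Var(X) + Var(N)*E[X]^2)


Var(S) = E[N]*Var(X) + Var(N)*E[X]^2
= 43*2516911 + 17*11961^2
= 108227173 + 2432113857
= 2.5403e+09


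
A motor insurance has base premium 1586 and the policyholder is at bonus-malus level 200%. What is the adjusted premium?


adjusted = base * BM_level / 100
= 1586 * 200 / 100
= 1586 * 2.0
= 3172.0


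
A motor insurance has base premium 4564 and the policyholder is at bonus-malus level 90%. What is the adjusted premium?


adjusted = base * BM_level / 100
= 4564 * 90 / 100
= 4564 * 0.9
= 4107.6


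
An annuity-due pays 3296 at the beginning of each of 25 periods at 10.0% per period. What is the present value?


PV_due = PMT * (1-(1+i)^(-n))/i * (1+i)
PV_immediate = 29917.9239
PV_due = 29917.9239 * 1.1
= 32909.7163


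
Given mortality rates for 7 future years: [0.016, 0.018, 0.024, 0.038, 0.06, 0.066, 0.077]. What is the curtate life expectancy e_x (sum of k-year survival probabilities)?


e_x = sum_{k=1}^{n} k_p_x
k_p_x values:
  1_p_x = 0.984
  2_p_x = 0.966288
  3_p_x = 0.943097
  4_p_x = 0.907259
  5_p_x = 0.852824
  6_p_x = 0.796537
  7_p_x = 0.735204
e_x = 6.1852


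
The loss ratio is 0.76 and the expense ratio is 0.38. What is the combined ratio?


Combined ratio = loss ratio + expense ratio
= 0.76 + 0.38
= 1.14


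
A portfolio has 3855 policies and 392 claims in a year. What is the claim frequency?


frequency = claims / policies
= 392 / 3855
= 0.1017


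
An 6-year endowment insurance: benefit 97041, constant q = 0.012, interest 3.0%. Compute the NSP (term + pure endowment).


Term component = 6128.3978
Pure endowment = 6_p_x * v^6 * benefit = 0.930126 * 0.837484 * 97041 = 75591.6078
NSP = 81720.0056


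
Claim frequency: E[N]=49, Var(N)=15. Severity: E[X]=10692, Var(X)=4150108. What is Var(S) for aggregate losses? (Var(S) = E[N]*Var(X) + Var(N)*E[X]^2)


Var(S) = E[N]*Var(X) + Var(N)*E[X]^2
= 49*4150108 + 15*10692^2
= 203355292 + 1714782960
= 1.9181e+09


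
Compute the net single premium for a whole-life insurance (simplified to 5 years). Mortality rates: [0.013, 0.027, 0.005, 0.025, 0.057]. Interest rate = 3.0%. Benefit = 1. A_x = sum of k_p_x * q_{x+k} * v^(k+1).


v = 0.970874
Year 0: k_p_x=1.0, q=0.013, term=0.012621
Year 1: k_p_x=0.987, q=0.027, term=0.025119
Year 2: k_p_x=0.960351, q=0.005, term=0.004394
Year 3: k_p_x=0.955549, q=0.025, term=0.021225
Year 4: k_p_x=0.931661, q=0.057, term=0.045809
A_x = 0.1092


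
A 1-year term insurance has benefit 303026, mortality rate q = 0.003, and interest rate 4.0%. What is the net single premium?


NSP = benefit * q * v
v = 1/(1+i) = 0.961538
NSP = 303026 * 0.003 * 0.961538
= 874.1135


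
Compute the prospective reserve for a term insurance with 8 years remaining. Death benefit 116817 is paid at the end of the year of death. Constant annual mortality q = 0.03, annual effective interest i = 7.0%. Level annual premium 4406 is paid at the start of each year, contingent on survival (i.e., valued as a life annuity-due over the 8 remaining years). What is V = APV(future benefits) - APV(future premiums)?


v = 1/(1+i) = 0.934579
APV(future benefits) per unit = sum_{k=0}^{7} k_p_x * q * v^(k+1) = 0.163156
APV(future benefits) = 116817 * 0.163156 = 19059.4258
Life annuity-due factor ä_{x:8} = sum_{k=0}^{7} k_p_x * v^k = 5.81924
APV(future premiums) = 4406 * 5.81924 = 25639.5726
V = 19059.4258 - 25639.5726
= -6580.1467


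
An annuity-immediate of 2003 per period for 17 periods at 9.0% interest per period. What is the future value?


FV = PMT * ((1+i)^n - 1) / i
= 2003 * ((1.09)^17 - 1) / 0.09
= 2003 * (4.327633 - 1) / 0.09
= 74058.3302


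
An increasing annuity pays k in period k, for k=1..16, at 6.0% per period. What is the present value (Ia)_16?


(Ia)_n = sum_{k=1}^{n} k * v^k, v = 1/(1+i)
v = 0.943396
Sum computed term by term:
(Ia)_16 = 73.5651


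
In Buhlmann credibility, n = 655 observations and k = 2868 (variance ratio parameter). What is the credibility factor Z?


Z = n / (n + k)
= 655 / (655 + 2868)
= 655 / 3523
= 0.1859


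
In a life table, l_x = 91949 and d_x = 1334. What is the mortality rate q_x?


q_x = d_x / l_x
= 1334 / 91949
= 0.0145


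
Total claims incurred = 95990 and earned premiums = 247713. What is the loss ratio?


Loss ratio = claims / premiums
= 95990 / 247713
= 0.3875


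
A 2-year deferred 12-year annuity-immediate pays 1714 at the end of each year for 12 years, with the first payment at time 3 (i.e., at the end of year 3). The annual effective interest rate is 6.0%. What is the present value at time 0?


PV at time 2 of the 12-year annuity-immediate:
a_n = 1714 * (1-(1+0.06)^(-12))/0.06 = 14369.9085
Discount back 2 years to time 0:
PV = 14369.9085 * (1+0.06)^(-2)
= 14369.9085 * 0.889996
= 12789.1674


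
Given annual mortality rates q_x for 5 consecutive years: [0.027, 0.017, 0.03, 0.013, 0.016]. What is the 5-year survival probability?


p_k = 1 - q_k for each year
Survival = product of (1 - q_k)
= 0.973 * 0.983 * 0.97 * 0.987 * 0.984
= 0.9011


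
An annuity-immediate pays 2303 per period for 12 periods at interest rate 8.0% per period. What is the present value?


PV = PMT * (1 - (1+i)^(-n)) / i
= 2303 * (1 - (1+0.08)^(-12)) / 0.08
= 2303 * (1 - 0.397114) / 0.08
= 2303 * 7.536078
= 17355.5877


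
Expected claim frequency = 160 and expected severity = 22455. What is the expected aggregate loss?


E[S] = E[N] * E[X]
= 160 * 22455
= 3.5928e+06


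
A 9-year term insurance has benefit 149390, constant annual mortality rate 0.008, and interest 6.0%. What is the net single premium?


NSP = benefit * sum_{k=0}^{n-1} k_p_x * q * v^(k+1)
With constant q=0.008, v=0.943396
Sum = 0.052868
NSP = 149390 * 0.052868
= 7897.9794


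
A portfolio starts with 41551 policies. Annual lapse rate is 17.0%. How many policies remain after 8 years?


remaining = initial * (1 - lapse)^years
= 41551 * (1 - 0.17)^8
= 41551 * 0.225229
= 9358.4995


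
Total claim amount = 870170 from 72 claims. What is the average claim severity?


severity = total / number
= 870170 / 72
= 12085.6944


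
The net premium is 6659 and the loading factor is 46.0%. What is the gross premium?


Gross = net * (1 + loading)
= 6659 * (1 + 0.46)
= 6659 * 1.46
= 9722.14


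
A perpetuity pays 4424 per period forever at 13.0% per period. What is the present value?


PV = PMT / i
= 4424 / 0.13
= 34030.7692


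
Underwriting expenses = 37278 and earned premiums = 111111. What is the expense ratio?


Expense ratio = expenses / premiums
= 37278 / 111111
= 0.3355


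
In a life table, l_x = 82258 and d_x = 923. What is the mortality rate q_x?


q_x = d_x / l_x
= 923 / 82258
= 0.0112


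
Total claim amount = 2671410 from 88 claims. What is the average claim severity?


severity = total / number
= 2671410 / 88
= 30356.9318


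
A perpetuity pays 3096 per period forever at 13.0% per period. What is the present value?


PV = PMT / i
= 3096 / 0.13
= 23815.3846


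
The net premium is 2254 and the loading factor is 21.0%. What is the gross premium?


Gross = net * (1 + loading)
= 2254 * (1 + 0.21)
= 2254 * 1.21
= 2727.34


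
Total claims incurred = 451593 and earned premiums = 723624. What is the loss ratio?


Loss ratio = claims / premiums
= 451593 / 723624
= 0.6241


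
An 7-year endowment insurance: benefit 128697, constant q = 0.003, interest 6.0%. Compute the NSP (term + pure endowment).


Term component = 2137.4979
Pure endowment = 7_p_x * v^7 * benefit = 0.979188 * 0.665057 * 128697 = 83809.5434
NSP = 85947.0414


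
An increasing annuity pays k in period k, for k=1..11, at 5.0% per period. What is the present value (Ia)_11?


(Ia)_n = sum_{k=1}^{n} k * v^k, v = 1/(1+i)
v = 0.952381
Sum computed term by term:
(Ia)_11 = 45.8053


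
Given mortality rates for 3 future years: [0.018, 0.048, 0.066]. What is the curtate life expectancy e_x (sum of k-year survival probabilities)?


e_x = sum_{k=1}^{n} k_p_x
k_p_x values:
  1_p_x = 0.982
  2_p_x = 0.934864
  3_p_x = 0.873163
e_x = 2.79


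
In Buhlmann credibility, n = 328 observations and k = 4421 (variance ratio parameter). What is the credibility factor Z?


Z = n / (n + k)
= 328 / (328 + 4421)
= 328 / 4749
= 0.0691


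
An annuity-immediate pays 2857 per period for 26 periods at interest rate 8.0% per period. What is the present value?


PV = PMT * (1 - (1+i)^(-n)) / i
= 2857 * (1 - (1+0.08)^(-26)) / 0.08
= 2857 * (1 - 0.135202) / 0.08
= 2857 * 10.809978
= 30884.107


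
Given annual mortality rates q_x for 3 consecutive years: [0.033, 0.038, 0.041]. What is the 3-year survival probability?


p_k = 1 - q_k for each year
Survival = product of (1 - q_k)
= 0.967 * 0.962 * 0.959
= 0.8921


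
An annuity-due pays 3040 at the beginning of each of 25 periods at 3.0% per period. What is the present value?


PV_due = PMT * (1-(1+i)^(-n))/i * (1+i)
PV_immediate = 52935.969
PV_due = 52935.969 * 1.03
= 54524.0481


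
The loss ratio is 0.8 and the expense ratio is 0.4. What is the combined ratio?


Combined ratio = loss ratio + expense ratio
= 0.8 + 0.4
= 1.2


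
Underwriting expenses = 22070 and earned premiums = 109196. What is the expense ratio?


Expense ratio = expenses / premiums
= 22070 / 109196
= 0.2021


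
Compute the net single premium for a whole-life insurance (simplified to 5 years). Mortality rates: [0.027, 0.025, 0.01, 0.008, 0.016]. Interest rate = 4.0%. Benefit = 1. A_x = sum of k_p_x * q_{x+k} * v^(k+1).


v = 0.961538
Year 0: k_p_x=1.0, q=0.027, term=0.025962
Year 1: k_p_x=0.973, q=0.025, term=0.02249
Year 2: k_p_x=0.948675, q=0.01, term=0.008434
Year 3: k_p_x=0.939188, q=0.008, term=0.006423
Year 4: k_p_x=0.931675, q=0.016, term=0.012252
A_x = 0.0756


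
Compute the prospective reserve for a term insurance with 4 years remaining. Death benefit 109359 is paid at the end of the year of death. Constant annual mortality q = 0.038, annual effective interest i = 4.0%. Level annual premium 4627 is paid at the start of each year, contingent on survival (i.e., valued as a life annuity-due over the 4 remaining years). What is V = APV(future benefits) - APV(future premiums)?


v = 1/(1+i) = 0.961538
APV(future benefits) per unit = sum_{k=0}^{3} k_p_x * q * v^(k+1) = 0.130518
APV(future benefits) = 109359 * 0.130518 = 14273.3441
Life annuity-due factor ä_{x:4} = sum_{k=0}^{3} k_p_x * v^k = 3.572078
APV(future premiums) = 4627 * 3.572078 = 16528.0055
V = 14273.3441 - 16528.0055
= -2254.6614


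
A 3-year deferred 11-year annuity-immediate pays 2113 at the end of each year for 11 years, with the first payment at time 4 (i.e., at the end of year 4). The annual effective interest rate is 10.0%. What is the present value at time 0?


PV at time 3 of the 11-year annuity-immediate:
a_n = 2113 * (1-(1+0.1)^(-11))/0.1 = 13724.0639
Discount back 3 years to time 0:
PV = 13724.0639 * (1+0.1)^(-3)
= 13724.0639 * 0.751315
= 10311.0923


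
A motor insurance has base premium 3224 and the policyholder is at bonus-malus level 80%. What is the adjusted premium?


adjusted = base * BM_level / 100
= 3224 * 80 / 100
= 3224 * 0.8
= 2579.2


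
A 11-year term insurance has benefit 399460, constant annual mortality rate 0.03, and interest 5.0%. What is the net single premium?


NSP = benefit * sum_{k=0}^{n-1} k_p_x * q * v^(k+1)
With constant q=0.03, v=0.952381
Sum = 0.218167
NSP = 399460 * 0.218167
= 87148.9026


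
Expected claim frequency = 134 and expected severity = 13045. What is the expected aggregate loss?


E[S] = E[N] * E[X]
= 134 * 13045
= 1.7480e+06


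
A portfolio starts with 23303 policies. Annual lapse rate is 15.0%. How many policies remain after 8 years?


remaining = initial * (1 - lapse)^years
= 23303 * (1 - 0.15)^8
= 23303 * 0.272491
= 6349.8467


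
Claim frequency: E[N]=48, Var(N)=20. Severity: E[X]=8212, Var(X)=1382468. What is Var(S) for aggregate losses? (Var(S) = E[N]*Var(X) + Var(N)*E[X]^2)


Var(S) = E[N]*Var(X) + Var(N)*E[X]^2
= 48*1382468 + 20*8212^2
= 66358464 + 1348738880
= 1.4151e+09


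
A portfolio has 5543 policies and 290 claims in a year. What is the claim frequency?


frequency = claims / policies
= 290 / 5543
= 0.0523


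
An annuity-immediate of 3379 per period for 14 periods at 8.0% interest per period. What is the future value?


FV = PMT * ((1+i)^n - 1) / i
= 3379 * ((1.08)^14 - 1) / 0.08
= 3379 * (2.937194 - 1) / 0.08
= 81822.2157


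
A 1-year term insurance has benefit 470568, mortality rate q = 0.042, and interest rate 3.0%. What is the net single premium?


NSP = benefit * q * v
v = 1/(1+i) = 0.970874
NSP = 470568 * 0.042 * 0.970874
= 19188.2097


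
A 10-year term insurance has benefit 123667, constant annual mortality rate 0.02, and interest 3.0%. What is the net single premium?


NSP = benefit * sum_{k=0}^{n-1} k_p_x * q * v^(k+1)
With constant q=0.02, v=0.970874
Sum = 0.156808
NSP = 123667 * 0.156808
= 19392.0292


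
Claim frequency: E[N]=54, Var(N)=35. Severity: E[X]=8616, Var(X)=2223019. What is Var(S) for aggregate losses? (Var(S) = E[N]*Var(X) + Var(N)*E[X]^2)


Var(S) = E[N]*Var(X) + Var(N)*E[X]^2
= 54*2223019 + 35*8616^2
= 120043026 + 2598240960
= 2.7183e+09


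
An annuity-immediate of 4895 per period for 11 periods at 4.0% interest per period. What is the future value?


FV = PMT * ((1+i)^n - 1) / i
= 4895 * ((1.04)^11 - 1) / 0.04
= 4895 * (1.539454 - 1) / 0.04
= 66015.6901


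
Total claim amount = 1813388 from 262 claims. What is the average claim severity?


severity = total / number
= 1813388 / 262
= 6921.3282


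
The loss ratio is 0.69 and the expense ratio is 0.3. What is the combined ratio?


Combined ratio = loss ratio + expense ratio
= 0.69 + 0.3
= 0.99


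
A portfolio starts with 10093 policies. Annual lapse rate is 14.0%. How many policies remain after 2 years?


remaining = initial * (1 - lapse)^years
= 10093 * (1 - 0.14)^2
= 10093 * 0.7396
= 7464.7828


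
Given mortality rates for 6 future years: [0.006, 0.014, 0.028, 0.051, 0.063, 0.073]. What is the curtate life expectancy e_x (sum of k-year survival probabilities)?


e_x = sum_{k=1}^{n} k_p_x
k_p_x values:
  1_p_x = 0.994
  2_p_x = 0.980084
  3_p_x = 0.952642
  4_p_x = 0.904057
  5_p_x = 0.847101
  6_p_x = 0.785263
e_x = 5.4631


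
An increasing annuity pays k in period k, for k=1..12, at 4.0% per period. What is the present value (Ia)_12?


(Ia)_n = sum_{k=1}^{n} k * v^k, v = 1/(1+i)
v = 0.961538
Sum computed term by term:
(Ia)_12 = 56.6328


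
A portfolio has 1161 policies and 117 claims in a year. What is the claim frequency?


frequency = claims / policies
= 117 / 1161
= 0.1008


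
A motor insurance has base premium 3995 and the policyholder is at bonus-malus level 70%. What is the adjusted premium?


adjusted = base * BM_level / 100
= 3995 * 70 / 100
= 3995 * 0.7
= 2796.5


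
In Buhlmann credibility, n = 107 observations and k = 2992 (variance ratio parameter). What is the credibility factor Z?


Z = n / (n + k)
= 107 / (107 + 2992)
= 107 / 3099
= 0.0345


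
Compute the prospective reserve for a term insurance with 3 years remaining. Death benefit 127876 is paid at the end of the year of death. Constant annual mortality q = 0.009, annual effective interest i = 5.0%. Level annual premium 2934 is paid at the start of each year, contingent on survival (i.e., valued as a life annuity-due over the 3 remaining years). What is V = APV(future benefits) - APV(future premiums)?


v = 1/(1+i) = 0.952381
APV(future benefits) per unit = sum_{k=0}^{2} k_p_x * q * v^(k+1) = 0.024296
APV(future benefits) = 127876 * 0.024296 = 3106.933
Life annuity-due factor ä_{x:3} = sum_{k=0}^{2} k_p_x * v^k = 2.834586
APV(future premiums) = 2934 * 2.834586 = 8316.6752
V = 3106.933 - 8316.6752
= -5209.7422


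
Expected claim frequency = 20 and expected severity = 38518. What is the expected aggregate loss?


E[S] = E[N] * E[X]
= 20 * 38518
= 770360


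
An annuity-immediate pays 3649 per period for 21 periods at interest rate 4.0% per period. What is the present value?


PV = PMT * (1 - (1+i)^(-n)) / i
= 3649 * (1 - (1+0.04)^(-21)) / 0.04
= 3649 * (1 - 0.438834) / 0.04
= 3649 * 14.02916
= 51192.4046


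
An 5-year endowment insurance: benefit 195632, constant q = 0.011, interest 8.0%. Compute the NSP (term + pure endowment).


Term component = 8419.4385
Pure endowment = 5_p_x * v^5 * benefit = 0.946197 * 0.680583 * 195632 = 125980.2818
NSP = 134399.7202


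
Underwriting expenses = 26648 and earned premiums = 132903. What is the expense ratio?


Expense ratio = expenses / premiums
= 26648 / 132903
= 0.2005


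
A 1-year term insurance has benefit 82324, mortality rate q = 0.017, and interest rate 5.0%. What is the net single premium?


NSP = benefit * q * v
v = 1/(1+i) = 0.952381
NSP = 82324 * 0.017 * 0.952381
= 1332.8648


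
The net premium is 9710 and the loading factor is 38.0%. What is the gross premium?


Gross = net * (1 + loading)
= 9710 * (1 + 0.38)
= 9710 * 1.38
= 13399.8


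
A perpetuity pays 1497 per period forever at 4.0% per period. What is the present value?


PV = PMT / i
= 1497 / 0.04
= 37425.0


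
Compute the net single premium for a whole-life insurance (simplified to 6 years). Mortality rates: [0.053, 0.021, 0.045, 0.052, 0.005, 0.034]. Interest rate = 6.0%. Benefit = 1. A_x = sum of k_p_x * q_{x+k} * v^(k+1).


v = 0.943396
Year 0: k_p_x=1.0, q=0.053, term=0.05
Year 1: k_p_x=0.947, q=0.021, term=0.017699
Year 2: k_p_x=0.927113, q=0.045, term=0.035029
Year 3: k_p_x=0.885393, q=0.052, term=0.036468
Year 4: k_p_x=0.839352, q=0.005, term=0.003136
Year 5: k_p_x=0.835156, q=0.034, term=0.020018
A_x = 0.1624


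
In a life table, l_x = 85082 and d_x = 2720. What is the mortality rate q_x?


q_x = d_x / l_x
= 2720 / 85082
= 0.032


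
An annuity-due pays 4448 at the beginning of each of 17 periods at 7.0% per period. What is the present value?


PV_due = PMT * (1-(1+i)^(-n))/i * (1+i)
PV_immediate = 43426.8159
PV_due = 43426.8159 * 1.07
= 46466.693


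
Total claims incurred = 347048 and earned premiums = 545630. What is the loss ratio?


Loss ratio = claims / premiums
= 347048 / 545630
= 0.6361


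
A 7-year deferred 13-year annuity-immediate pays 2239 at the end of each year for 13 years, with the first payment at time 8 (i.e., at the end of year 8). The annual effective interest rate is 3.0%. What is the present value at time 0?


PV at time 7 of the 13-year annuity-immediate:
a_n = 2239 * (1-(1+0.03)^(-13))/0.03 = 23811.665
Discount back 7 years to time 0:
PV = 23811.665 * (1+0.03)^(-7)
= 23811.665 * 0.813092
= 19361.0627
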